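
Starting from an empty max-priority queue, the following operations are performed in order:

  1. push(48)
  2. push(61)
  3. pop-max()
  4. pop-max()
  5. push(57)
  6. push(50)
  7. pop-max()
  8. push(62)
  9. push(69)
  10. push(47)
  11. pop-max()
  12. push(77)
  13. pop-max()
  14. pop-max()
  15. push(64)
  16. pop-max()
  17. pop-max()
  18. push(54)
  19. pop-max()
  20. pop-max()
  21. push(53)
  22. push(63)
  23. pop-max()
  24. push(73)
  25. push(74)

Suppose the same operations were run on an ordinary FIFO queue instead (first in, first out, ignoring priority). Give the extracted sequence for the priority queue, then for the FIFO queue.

priority queue: [61, 48, 57, 69, 77, 62, 64, 50, 54, 47, 63]; FIFO queue: 48, 61, 57, 50, 62, 69, 47, 77, 64, 54, 53

insert 48 → {48}
insert 61 → {61, 48}
pop-max → 61; now {48}
pop-max → 48; now {}
insert 57 → {57}
insert 50 → {57, 50}
pop-max → 57; now {50}
insert 62 → {62, 50}
insert 69 → {69, 62, 50}
insert 47 → {69, 62, 50, 47}
pop-max → 69; now {62, 50, 47}
insert 77 → {77, 62, 50, 47}
pop-max → 77; now {62, 50, 47}
pop-max → 62; now {50, 47}
insert 64 → {64, 50, 47}
pop-max → 64; now {50, 47}
pop-max → 50; now {47}
insert 54 → {54, 47}
pop-max → 54; now {47}
pop-max → 47; now {}
insert 53 → {53}
insert 63 → {63, 53}
pop-max → 63; now {53}
insert 73 → {73, 53}
insert 74 → {74, 73, 53}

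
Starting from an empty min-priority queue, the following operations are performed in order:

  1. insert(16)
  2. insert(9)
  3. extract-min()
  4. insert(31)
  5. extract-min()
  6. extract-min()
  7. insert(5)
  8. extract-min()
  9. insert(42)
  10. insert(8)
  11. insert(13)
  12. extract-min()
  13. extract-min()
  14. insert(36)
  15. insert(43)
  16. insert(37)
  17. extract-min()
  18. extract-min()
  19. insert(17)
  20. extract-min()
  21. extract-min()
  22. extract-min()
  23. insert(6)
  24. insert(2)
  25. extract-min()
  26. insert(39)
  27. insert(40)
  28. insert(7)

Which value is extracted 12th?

insert 16 → {16}
insert 9 → {9, 16}
extract-min → 9; now {16}
insert 31 → {16, 31}
extract-min → 16; now {31}
extract-min → 31; now {}
insert 5 → {5}
extract-min → 5; now {}
insert 42 → {42}
insert 8 → {8, 42}
insert 13 → {8, 13, 42}
extract-min → 8; now {13, 42}
extract-min → 13; now {42}
insert 36 → {36, 42}
insert 43 → {36, 42, 43}
insert 37 → {36, 37, 42, 43}
extract-min → 36; now {37, 42, 43}
extract-min → 37; now {42, 43}
insert 17 → {17, 42, 43}
extract-min → 17; now {42, 43}
extract-min → 42; now {43}
extract-min → 43; now {}
insert 6 → {6}
insert 2 → {2, 6}
extract-min → 2; now {6}
insert 39 → {6, 39}
insert 40 → {6, 39, 40}
insert 7 → {6, 7, 39, 40}

2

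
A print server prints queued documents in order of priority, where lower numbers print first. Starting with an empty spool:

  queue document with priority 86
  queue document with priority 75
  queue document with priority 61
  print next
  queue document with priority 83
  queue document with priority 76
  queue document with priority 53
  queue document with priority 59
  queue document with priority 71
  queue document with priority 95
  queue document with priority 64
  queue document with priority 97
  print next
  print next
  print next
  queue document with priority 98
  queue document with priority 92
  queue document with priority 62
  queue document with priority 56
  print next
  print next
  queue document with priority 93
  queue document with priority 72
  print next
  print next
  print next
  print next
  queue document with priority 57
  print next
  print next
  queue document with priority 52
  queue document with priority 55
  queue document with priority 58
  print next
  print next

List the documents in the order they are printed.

[61, 53, 59, 64, 56, 62, 71, 72, 75, 76, 57, 83, 52, 55]

insert 86 → {86}
insert 75 → {75, 86}
insert 61 → {61, 75, 86}
print next → 61; now {75, 86}
insert 83 → {75, 83, 86}
insert 76 → {75, 76, 83, 86}
insert 53 → {53, 75, 76, 83, 86}
insert 59 → {53, 59, 75, 76, 83, 86}
insert 71 → {53, 59, 71, 75, 76, 83, 86}
insert 95 → {53, 59, 71, 75, 76, 83, 86, 95}
insert 64 → {53, 59, 64, 71, 75, 76, 83, 86, 95}
insert 97 → {53, 59, 64, 71, 75, 76, 83, 86, 95, 97}
print next → 53; now {59, 64, 71, 75, 76, 83, 86, 95, 97}
print next → 59; now {64, 71, 75, 76, 83, 86, 95, 97}
print next → 64; now {71, 75, 76, 83, 86, 95, 97}
insert 98 → {71, 75, 76, 83, 86, 95, 97, 98}
insert 92 → {71, 75, 76, 83, 86, 92, 95, 97, 98}
insert 62 → {62, 71, 75, 76, 83, 86, 92, 95, 97, 98}
insert 56 → {56, 62, 71, 75, 76, 83, 86, 92, 95, 97, 98}
print next → 56; now {62, 71, 75, 76, 83, 86, 92, 95, 97, 98}
print next → 62; now {71, 75, 76, 83, 86, 92, 95, 97, 98}
insert 93 → {71, 75, 76, 83, 86, 92, 93, 95, 97, 98}
insert 72 → {71, 72, 75, 76, 83, 86, 92, 93, 95, 97, 98}
print next → 71; now {72, 75, 76, 83, 86, 92, 93, 95, 97, 98}
print next → 72; now {75, 76, 83, 86, 92, 93, 95, 97, 98}
print next → 75; now {76, 83, 86, 92, 93, 95, 97, 98}
print next → 76; now {83, 86, 92, 93, 95, 97, 98}
insert 57 → {57, 83, 86, 92, 93, 95, 97, 98}
print next → 57; now {83, 86, 92, 93, 95, 97, 98}
print next → 83; now {86, 92, 93, 95, 97, 98}
insert 52 → {52, 86, 92, 93, 95, 97, 98}
insert 55 → {52, 55, 86, 92, 93, 95, 97, 98}
insert 58 → {52, 55, 58, 86, 92, 93, 95, 97, 98}
print next → 52; now {55, 58, 86, 92, 93, 95, 97, 98}
print next → 55; now {58, 86, 92, 93, 95, 97, 98}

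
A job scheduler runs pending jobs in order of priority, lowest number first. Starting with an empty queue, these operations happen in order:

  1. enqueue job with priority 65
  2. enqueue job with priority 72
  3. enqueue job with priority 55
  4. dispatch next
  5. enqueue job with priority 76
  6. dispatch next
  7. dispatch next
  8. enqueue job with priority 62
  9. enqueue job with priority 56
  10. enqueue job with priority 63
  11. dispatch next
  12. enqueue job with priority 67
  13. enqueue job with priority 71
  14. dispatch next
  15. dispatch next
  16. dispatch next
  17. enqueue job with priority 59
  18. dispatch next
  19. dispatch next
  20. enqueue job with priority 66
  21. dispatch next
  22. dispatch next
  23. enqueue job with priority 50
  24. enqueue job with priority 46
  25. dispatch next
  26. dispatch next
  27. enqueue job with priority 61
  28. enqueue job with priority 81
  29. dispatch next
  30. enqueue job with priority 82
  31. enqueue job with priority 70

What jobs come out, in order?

55 → 65 → 72 → 56 → 62 → 63 → 67 → 59 → 71 → 66 → 76 → 46 → 50 → 61

insert 65 → {65}
insert 72 → {65, 72}
insert 55 → {55, 65, 72}
dispatch next → 55; now {65, 72}
insert 76 → {65, 72, 76}
dispatch next → 65; now {72, 76}
dispatch next → 72; now {76}
insert 62 → {62, 76}
insert 56 → {56, 62, 76}
insert 63 → {56, 62, 63, 76}
dispatch next → 56; now {62, 63, 76}
insert 67 → {62, 63, 67, 76}
insert 71 → {62, 63, 67, 71, 76}
dispatch next → 62; now {63, 67, 71, 76}
dispatch next → 63; now {67, 71, 76}
dispatch next → 67; now {71, 76}
insert 59 → {59, 71, 76}
dispatch next → 59; now {71, 76}
dispatch next → 71; now {76}
insert 66 → {66, 76}
dispatch next → 66; now {76}
dispatch next → 76; now {}
insert 50 → {50}
insert 46 → {46, 50}
dispatch next → 46; now {50}
dispatch next → 50; now {}
insert 61 → {61}
insert 81 → {61, 81}
dispatch next → 61; now {81}
insert 82 → {81, 82}
insert 70 → {70, 81, 82}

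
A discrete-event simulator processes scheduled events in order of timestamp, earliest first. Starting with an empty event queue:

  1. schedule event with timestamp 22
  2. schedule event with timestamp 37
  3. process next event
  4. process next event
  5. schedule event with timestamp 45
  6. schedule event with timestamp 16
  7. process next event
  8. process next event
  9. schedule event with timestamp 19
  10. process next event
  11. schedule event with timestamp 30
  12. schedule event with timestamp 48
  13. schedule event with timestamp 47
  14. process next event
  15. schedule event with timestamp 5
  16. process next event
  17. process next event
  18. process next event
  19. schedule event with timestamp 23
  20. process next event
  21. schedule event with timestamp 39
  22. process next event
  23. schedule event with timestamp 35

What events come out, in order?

22, 37, 16, 45, 19, 30, 5, 47, 48, 23, 39

insert 22 → {22}
insert 37 → {22, 37}
process next event → 22; now {37}
process next event → 37; now {}
insert 45 → {45}
insert 16 → {16, 45}
process next event → 16; now {45}
process next event → 45; now {}
insert 19 → {19}
process next event → 19; now {}
insert 30 → {30}
insert 48 → {30, 48}
insert 47 → {30, 47, 48}
process next event → 30; now {47, 48}
insert 5 → {5, 47, 48}
process next event → 5; now {47, 48}
process next event → 47; now {48}
process next event → 48; now {}
insert 23 → {23}
process next event → 23; now {}
insert 39 → {39}
process next event → 39; now {}
insert 35 → {35}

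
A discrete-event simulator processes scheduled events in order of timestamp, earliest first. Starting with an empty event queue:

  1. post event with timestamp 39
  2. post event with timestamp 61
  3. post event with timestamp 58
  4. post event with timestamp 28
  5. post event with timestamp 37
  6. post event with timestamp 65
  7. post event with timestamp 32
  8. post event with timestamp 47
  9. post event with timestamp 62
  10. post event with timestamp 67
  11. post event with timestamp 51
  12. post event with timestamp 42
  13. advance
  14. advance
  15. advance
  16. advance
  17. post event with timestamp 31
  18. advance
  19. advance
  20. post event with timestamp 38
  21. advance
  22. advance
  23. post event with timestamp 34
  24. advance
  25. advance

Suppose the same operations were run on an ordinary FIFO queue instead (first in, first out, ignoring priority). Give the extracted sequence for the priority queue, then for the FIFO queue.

priority queue: [28, 32, 37, 39, 31, 42, 38, 47, 34, 51]; FIFO queue: 39 → 61 → 58 → 28 → 37 → 65 → 32 → 47 → 62 → 67

insert 39 → {39}
insert 61 → {39, 61}
insert 58 → {39, 58, 61}
insert 28 → {28, 39, 58, 61}
insert 37 → {28, 37, 39, 58, 61}
insert 65 → {28, 37, 39, 58, 61, 65}
insert 32 → {28, 32, 37, 39, 58, 61, 65}
insert 47 → {28, 32, 37, 39, 47, 58, 61, 65}
insert 62 → {28, 32, 37, 39, 47, 58, 61, 62, 65}
insert 67 → {28, 32, 37, 39, 47, 58, 61, 62, 65, 67}
insert 51 → {28, 32, 37, 39, 47, 51, 58, 61, 62, 65, 67}
insert 42 → {28, 32, 37, 39, 42, 47, 51, 58, 61, 62, 65, 67}
advance → 28; now {32, 37, 39, 42, 47, 51, 58, 61, 62, 65, 67}
advance → 32; now {37, 39, 42, 47, 51, 58, 61, 62, 65, 67}
advance → 37; now {39, 42, 47, 51, 58, 61, 62, 65, 67}
advance → 39; now {42, 47, 51, 58, 61, 62, 65, 67}
insert 31 → {31, 42, 47, 51, 58, 61, 62, 65, 67}
advance → 31; now {42, 47, 51, 58, 61, 62, 65, 67}
advance → 42; now {47, 51, 58, 61, 62, 65, 67}
insert 38 → {38, 47, 51, 58, 61, 62, 65, 67}
advance → 38; now {47, 51, 58, 61, 62, 65, 67}
advance → 47; now {51, 58, 61, 62, 65, 67}
insert 34 → {34, 51, 58, 61, 62, 65, 67}
advance → 34; now {51, 58, 61, 62, 65, 67}
advance → 51; now {58, 61, 62, 65, 67}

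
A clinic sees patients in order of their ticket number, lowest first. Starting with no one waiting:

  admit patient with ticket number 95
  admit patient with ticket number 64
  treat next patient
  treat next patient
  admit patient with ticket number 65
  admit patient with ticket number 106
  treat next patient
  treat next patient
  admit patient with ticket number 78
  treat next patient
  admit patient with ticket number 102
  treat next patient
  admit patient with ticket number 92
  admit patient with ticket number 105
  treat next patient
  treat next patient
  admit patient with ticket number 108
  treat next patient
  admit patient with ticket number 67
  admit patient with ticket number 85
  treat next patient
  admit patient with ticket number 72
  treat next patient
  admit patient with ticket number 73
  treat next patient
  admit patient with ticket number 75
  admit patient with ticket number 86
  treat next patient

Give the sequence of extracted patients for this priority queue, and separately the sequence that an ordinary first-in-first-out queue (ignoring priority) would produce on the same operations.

priority queue: [64, 95, 65, 106, 78, 102, 92, 105, 108, 67, 72, 73, 75]; FIFO queue: 95, 64, 65, 106, 78, 102, 92, 105, 108, 67, 85, 72, 73

insert 95 → {95}
insert 64 → {64, 95}
treat next patient → 64; now {95}
treat next patient → 95; now {}
insert 65 → {65}
insert 106 → {65, 106}
treat next patient → 65; now {106}
treat next patient → 106; now {}
insert 78 → {78}
treat next patient → 78; now {}
insert 102 → {102}
treat next patient → 102; now {}
insert 92 → {92}
insert 105 → {92, 105}
treat next patient → 92; now {105}
treat next patient → 105; now {}
insert 108 → {108}
treat next patient → 108; now {}
insert 67 → {67}
insert 85 → {67, 85}
treat next patient → 67; now {85}
insert 72 → {72, 85}
treat next patient → 72; now {85}
insert 73 → {73, 85}
treat next patient → 73; now {85}
insert 75 → {75, 85}
insert 86 → {75, 85, 86}
treat next patient → 75; now {85, 86}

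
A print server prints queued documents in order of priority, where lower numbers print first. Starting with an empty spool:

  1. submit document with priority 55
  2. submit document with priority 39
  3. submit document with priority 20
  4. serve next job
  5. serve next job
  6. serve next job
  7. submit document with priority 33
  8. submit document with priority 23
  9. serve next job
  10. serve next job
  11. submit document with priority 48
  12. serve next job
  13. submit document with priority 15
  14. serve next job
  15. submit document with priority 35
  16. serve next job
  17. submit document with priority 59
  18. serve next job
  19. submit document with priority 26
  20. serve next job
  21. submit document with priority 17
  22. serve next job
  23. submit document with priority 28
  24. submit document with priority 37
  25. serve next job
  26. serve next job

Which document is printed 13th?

insert 55 → {55}
insert 39 → {39, 55}
insert 20 → {20, 39, 55}
serve next job → 20; now {39, 55}
serve next job → 39; now {55}
serve next job → 55; now {}
insert 33 → {33}
insert 23 → {23, 33}
serve next job → 23; now {33}
serve next job → 33; now {}
insert 48 → {48}
serve next job → 48; now {}
insert 15 → {15}
serve next job → 15; now {}
insert 35 → {35}
serve next job → 35; now {}
insert 59 → {59}
serve next job → 59; now {}
insert 26 → {26}
serve next job → 26; now {}
insert 17 → {17}
serve next job → 17; now {}
insert 28 → {28}
insert 37 → {28, 37}
serve next job → 28; now {37}
serve next job → 37; now {}

37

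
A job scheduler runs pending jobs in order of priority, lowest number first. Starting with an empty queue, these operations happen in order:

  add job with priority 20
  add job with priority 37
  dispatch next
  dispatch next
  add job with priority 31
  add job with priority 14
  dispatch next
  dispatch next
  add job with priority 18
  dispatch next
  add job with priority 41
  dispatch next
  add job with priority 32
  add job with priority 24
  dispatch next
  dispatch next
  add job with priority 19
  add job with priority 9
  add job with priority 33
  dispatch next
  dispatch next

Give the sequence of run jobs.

insert 20 → {20}
insert 37 → {20, 37}
dispatch next → 20; now {37}
dispatch next → 37; now {}
insert 31 → {31}
insert 14 → {14, 31}
dispatch next → 14; now {31}
dispatch next → 31; now {}
insert 18 → {18}
dispatch next → 18; now {}
insert 41 → {41}
dispatch next → 41; now {}
insert 32 → {32}
insert 24 → {24, 32}
dispatch next → 24; now {32}
dispatch next → 32; now {}
insert 19 → {19}
insert 9 → {9, 19}
insert 33 → {9, 19, 33}
dispatch next → 9; now {19, 33}
dispatch next → 19; now {33}

[20, 37, 14, 31, 18, 41, 24, 32, 9, 19]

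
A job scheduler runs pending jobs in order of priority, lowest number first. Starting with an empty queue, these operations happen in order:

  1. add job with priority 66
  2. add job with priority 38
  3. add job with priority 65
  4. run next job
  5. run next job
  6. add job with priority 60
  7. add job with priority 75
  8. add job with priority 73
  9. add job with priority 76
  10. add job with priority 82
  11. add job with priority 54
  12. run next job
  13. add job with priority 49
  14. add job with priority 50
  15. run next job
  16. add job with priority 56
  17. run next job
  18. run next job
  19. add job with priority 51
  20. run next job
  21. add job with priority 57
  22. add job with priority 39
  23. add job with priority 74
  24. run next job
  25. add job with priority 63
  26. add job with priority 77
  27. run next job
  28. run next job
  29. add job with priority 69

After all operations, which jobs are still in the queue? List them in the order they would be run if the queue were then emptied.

insert 66 → {66}
insert 38 → {38, 66}
insert 65 → {38, 65, 66}
run next job → 38; now {65, 66}
run next job → 65; now {66}
insert 60 → {60, 66}
insert 75 → {60, 66, 75}
insert 73 → {60, 66, 73, 75}
insert 76 → {60, 66, 73, 75, 76}
insert 82 → {60, 66, 73, 75, 76, 82}
insert 54 → {54, 60, 66, 73, 75, 76, 82}
run next job → 54; now {60, 66, 73, 75, 76, 82}
insert 49 → {49, 60, 66, 73, 75, 76, 82}
insert 50 → {49, 50, 60, 66, 73, 75, 76, 82}
run next job → 49; now {50, 60, 66, 73, 75, 76, 82}
insert 56 → {50, 56, 60, 66, 73, 75, 76, 82}
run next job → 50; now {56, 60, 66, 73, 75, 76, 82}
run next job → 56; now {60, 66, 73, 75, 76, 82}
insert 51 → {51, 60, 66, 73, 75, 76, 82}
run next job → 51; now {60, 66, 73, 75, 76, 82}
insert 57 → {57, 60, 66, 73, 75, 76, 82}
insert 39 → {39, 57, 60, 66, 73, 75, 76, 82}
insert 74 → {39, 57, 60, 66, 73, 74, 75, 76, 82}
run next job → 39; now {57, 60, 66, 73, 74, 75, 76, 82}
insert 63 → {57, 60, 63, 66, 73, 74, 75, 76, 82}
insert 77 → {57, 60, 63, 66, 73, 74, 75, 76, 77, 82}
run next job → 57; now {60, 63, 66, 73, 74, 75, 76, 77, 82}
run next job → 60; now {63, 66, 73, 74, 75, 76, 77, 82}
insert 69 → {63, 66, 69, 73, 74, 75, 76, 77, 82}

63, 66, 69, 73, 74, 75, 76, 77, 82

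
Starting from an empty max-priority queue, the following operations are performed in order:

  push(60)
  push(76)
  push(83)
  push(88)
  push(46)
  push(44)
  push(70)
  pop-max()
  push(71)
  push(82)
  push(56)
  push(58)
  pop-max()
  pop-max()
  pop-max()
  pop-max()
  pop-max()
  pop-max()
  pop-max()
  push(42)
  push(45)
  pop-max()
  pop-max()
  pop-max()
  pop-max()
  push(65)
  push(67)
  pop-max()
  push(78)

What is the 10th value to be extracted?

46

insert 60 → {60}
insert 76 → {76, 60}
insert 83 → {83, 76, 60}
insert 88 → {88, 83, 76, 60}
insert 46 → {88, 83, 76, 60, 46}
insert 44 → {88, 83, 76, 60, 46, 44}
insert 70 → {88, 83, 76, 70, 60, 46, 44}
pop-max → 88; now {83, 76, 70, 60, 46, 44}
insert 71 → {83, 76, 71, 70, 60, 46, 44}
insert 82 → {83, 82, 76, 71, 70, 60, 46, 44}
insert 56 → {83, 82, 76, 71, 70, 60, 56, 46, 44}
insert 58 → {83, 82, 76, 71, 70, 60, 58, 56, 46, 44}
pop-max → 83; now {82, 76, 71, 70, 60, 58, 56, 46, 44}
pop-max → 82; now {76, 71, 70, 60, 58, 56, 46, 44}
pop-max → 76; now {71, 70, 60, 58, 56, 46, 44}
pop-max → 71; now {70, 60, 58, 56, 46, 44}
pop-max → 70; now {60, 58, 56, 46, 44}
pop-max → 60; now {58, 56, 46, 44}
pop-max → 58; now {56, 46, 44}
insert 42 → {56, 46, 44, 42}
insert 45 → {56, 46, 45, 44, 42}
pop-max → 56; now {46, 45, 44, 42}
pop-max → 46; now {45, 44, 42}
pop-max → 45; now {44, 42}
pop-max → 44; now {42}
insert 65 → {65, 42}
insert 67 → {67, 65, 42}
pop-max → 67; now {65, 42}
insert 78 → {78, 65, 42}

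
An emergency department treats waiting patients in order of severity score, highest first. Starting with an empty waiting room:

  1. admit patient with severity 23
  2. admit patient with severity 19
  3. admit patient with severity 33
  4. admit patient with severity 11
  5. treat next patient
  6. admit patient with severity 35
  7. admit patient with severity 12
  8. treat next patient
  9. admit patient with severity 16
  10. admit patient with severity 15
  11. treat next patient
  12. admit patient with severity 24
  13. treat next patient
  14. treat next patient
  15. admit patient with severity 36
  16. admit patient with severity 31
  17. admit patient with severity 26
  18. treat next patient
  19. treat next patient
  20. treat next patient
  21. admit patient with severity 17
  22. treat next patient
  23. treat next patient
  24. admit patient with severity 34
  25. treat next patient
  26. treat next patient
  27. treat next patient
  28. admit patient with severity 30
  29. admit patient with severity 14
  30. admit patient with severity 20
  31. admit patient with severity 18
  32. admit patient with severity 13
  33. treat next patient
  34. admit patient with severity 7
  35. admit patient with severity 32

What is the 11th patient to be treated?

insert 23 → {23}
insert 19 → {23, 19}
insert 33 → {33, 23, 19}
insert 11 → {33, 23, 19, 11}
treat next patient → 33; now {23, 19, 11}
insert 35 → {35, 23, 19, 11}
insert 12 → {35, 23, 19, 12, 11}
treat next patient → 35; now {23, 19, 12, 11}
insert 16 → {23, 19, 16, 12, 11}
insert 15 → {23, 19, 16, 15, 12, 11}
treat next patient → 23; now {19, 16, 15, 12, 11}
insert 24 → {24, 19, 16, 15, 12, 11}
treat next patient → 24; now {19, 16, 15, 12, 11}
treat next patient → 19; now {16, 15, 12, 11}
insert 36 → {36, 16, 15, 12, 11}
insert 31 → {36, 31, 16, 15, 12, 11}
insert 26 → {36, 31, 26, 16, 15, 12, 11}
treat next patient → 36; now {31, 26, 16, 15, 12, 11}
treat next patient → 31; now {26, 16, 15, 12, 11}
treat next patient → 26; now {16, 15, 12, 11}
insert 17 → {17, 16, 15, 12, 11}
treat next patient → 17; now {16, 15, 12, 11}
treat next patient → 16; now {15, 12, 11}
insert 34 → {34, 15, 12, 11}
treat next patient → 34; now {15, 12, 11}
treat next patient → 15; now {12, 11}
treat next patient → 12; now {11}
insert 30 → {30, 11}
insert 14 → {30, 14, 11}
insert 20 → {30, 20, 14, 11}
insert 18 → {30, 20, 18, 14, 11}
insert 13 → {30, 20, 18, 14, 13, 11}
treat next patient → 30; now {20, 18, 14, 13, 11}
insert 7 → {20, 18, 14, 13, 11, 7}
insert 32 → {32, 20, 18, 14, 13, 11, 7}

34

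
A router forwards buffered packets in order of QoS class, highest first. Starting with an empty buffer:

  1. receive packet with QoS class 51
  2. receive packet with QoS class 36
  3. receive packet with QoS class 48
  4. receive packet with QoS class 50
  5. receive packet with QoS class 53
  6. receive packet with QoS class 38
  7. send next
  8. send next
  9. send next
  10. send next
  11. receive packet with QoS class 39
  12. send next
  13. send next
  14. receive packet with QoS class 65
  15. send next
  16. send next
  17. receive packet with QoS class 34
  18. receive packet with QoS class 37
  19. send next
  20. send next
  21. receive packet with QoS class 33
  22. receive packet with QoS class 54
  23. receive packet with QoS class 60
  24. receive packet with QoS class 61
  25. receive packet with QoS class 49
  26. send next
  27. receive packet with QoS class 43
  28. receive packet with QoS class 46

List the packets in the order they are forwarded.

insert 51 → {51}
insert 36 → {51, 36}
insert 48 → {51, 48, 36}
insert 50 → {51, 50, 48, 36}
insert 53 → {53, 51, 50, 48, 36}
insert 38 → {53, 51, 50, 48, 38, 36}
send next → 53; now {51, 50, 48, 38, 36}
send next → 51; now {50, 48, 38, 36}
send next → 50; now {48, 38, 36}
send next → 48; now {38, 36}
insert 39 → {39, 38, 36}
send next → 39; now {38, 36}
send next → 38; now {36}
insert 65 → {65, 36}
send next → 65; now {36}
send next → 36; now {}
insert 34 → {34}
insert 37 → {37, 34}
send next → 37; now {34}
send next → 34; now {}
insert 33 → {33}
insert 54 → {54, 33}
insert 60 → {60, 54, 33}
insert 61 → {61, 60, 54, 33}
insert 49 → {61, 60, 54, 49, 33}
send next → 61; now {60, 54, 49, 33}
insert 43 → {60, 54, 49, 43, 33}
insert 46 → {60, 54, 49, 46, 43, 33}

53, 51, 50, 48, 39, 38, 65, 36, 37, 34, 61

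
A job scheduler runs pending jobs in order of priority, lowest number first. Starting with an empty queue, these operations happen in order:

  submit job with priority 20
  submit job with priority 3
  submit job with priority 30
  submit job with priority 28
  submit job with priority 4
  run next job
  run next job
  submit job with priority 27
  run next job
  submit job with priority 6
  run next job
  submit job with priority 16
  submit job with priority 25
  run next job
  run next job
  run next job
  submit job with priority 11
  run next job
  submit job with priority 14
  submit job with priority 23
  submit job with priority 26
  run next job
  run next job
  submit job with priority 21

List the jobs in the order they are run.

[3, 4, 20, 6, 16, 25, 27, 11, 14, 23]

insert 20 → {20}
insert 3 → {3, 20}
insert 30 → {3, 20, 30}
insert 28 → {3, 20, 28, 30}
insert 4 → {3, 4, 20, 28, 30}
run next job → 3; now {4, 20, 28, 30}
run next job → 4; now {20, 28, 30}
insert 27 → {20, 27, 28, 30}
run next job → 20; now {27, 28, 30}
insert 6 → {6, 27, 28, 30}
run next job → 6; now {27, 28, 30}
insert 16 → {16, 27, 28, 30}
insert 25 → {16, 25, 27, 28, 30}
run next job → 16; now {25, 27, 28, 30}
run next job → 25; now {27, 28, 30}
run next job → 27; now {28, 30}
insert 11 → {11, 28, 30}
run next job → 11; now {28, 30}
insert 14 → {14, 28, 30}
insert 23 → {14, 23, 28, 30}
insert 26 → {14, 23, 26, 28, 30}
run next job → 14; now {23, 26, 28, 30}
run next job → 23; now {26, 28, 30}
insert 21 → {21, 26, 28, 30}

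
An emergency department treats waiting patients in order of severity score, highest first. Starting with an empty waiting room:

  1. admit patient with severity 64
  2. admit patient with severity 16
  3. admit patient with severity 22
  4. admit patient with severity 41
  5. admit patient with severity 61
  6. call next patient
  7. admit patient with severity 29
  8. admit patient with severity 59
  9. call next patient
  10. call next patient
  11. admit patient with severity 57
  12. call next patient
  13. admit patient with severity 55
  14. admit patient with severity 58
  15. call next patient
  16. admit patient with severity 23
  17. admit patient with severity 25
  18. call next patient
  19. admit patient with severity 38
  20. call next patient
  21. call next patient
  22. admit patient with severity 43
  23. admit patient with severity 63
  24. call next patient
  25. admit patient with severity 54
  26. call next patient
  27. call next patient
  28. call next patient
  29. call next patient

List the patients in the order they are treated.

insert 64 → {64}
insert 16 → {64, 16}
insert 22 → {64, 22, 16}
insert 41 → {64, 41, 22, 16}
insert 61 → {64, 61, 41, 22, 16}
call next patient → 64; now {61, 41, 22, 16}
insert 29 → {61, 41, 29, 22, 16}
insert 59 → {61, 59, 41, 29, 22, 16}
call next patient → 61; now {59, 41, 29, 22, 16}
call next patient → 59; now {41, 29, 22, 16}
insert 57 → {57, 41, 29, 22, 16}
call next patient → 57; now {41, 29, 22, 16}
insert 55 → {55, 41, 29, 22, 16}
insert 58 → {58, 55, 41, 29, 22, 16}
call next patient → 58; now {55, 41, 29, 22, 16}
insert 23 → {55, 41, 29, 23, 22, 16}
insert 25 → {55, 41, 29, 25, 23, 22, 16}
call next patient → 55; now {41, 29, 25, 23, 22, 16}
insert 38 → {41, 38, 29, 25, 23, 22, 16}
call next patient → 41; now {38, 29, 25, 23, 22, 16}
call next patient → 38; now {29, 25, 23, 22, 16}
insert 43 → {43, 29, 25, 23, 22, 16}
insert 63 → {63, 43, 29, 25, 23, 22, 16}
call next patient → 63; now {43, 29, 25, 23, 22, 16}
insert 54 → {54, 43, 29, 25, 23, 22, 16}
call next patient → 54; now {43, 29, 25, 23, 22, 16}
call next patient → 43; now {29, 25, 23, 22, 16}
call next patient → 29; now {25, 23, 22, 16}
call next patient → 25; now {23, 22, 16}

64, 61, 59, 57, 58, 55, 41, 38, 63, 54, 43, 29, 25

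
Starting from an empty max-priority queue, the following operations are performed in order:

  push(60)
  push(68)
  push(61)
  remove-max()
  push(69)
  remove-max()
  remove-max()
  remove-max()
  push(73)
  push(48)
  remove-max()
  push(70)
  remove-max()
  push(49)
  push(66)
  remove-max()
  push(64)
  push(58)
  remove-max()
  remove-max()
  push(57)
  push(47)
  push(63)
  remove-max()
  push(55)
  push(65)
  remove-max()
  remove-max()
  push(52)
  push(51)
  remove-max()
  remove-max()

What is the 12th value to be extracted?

insert 60 → {60}
insert 68 → {68, 60}
insert 61 → {68, 61, 60}
remove-max → 68; now {61, 60}
insert 69 → {69, 61, 60}
remove-max → 69; now {61, 60}
remove-max → 61; now {60}
remove-max → 60; now {}
insert 73 → {73}
insert 48 → {73, 48}
remove-max → 73; now {48}
insert 70 → {70, 48}
remove-max → 70; now {48}
insert 49 → {49, 48}
insert 66 → {66, 49, 48}
remove-max → 66; now {49, 48}
insert 64 → {64, 49, 48}
insert 58 → {64, 58, 49, 48}
remove-max → 64; now {58, 49, 48}
remove-max → 58; now {49, 48}
insert 57 → {57, 49, 48}
insert 47 → {57, 49, 48, 47}
insert 63 → {63, 57, 49, 48, 47}
remove-max → 63; now {57, 49, 48, 47}
insert 55 → {57, 55, 49, 48, 47}
insert 65 → {65, 57, 55, 49, 48, 47}
remove-max → 65; now {57, 55, 49, 48, 47}
remove-max → 57; now {55, 49, 48, 47}
insert 52 → {55, 52, 49, 48, 47}
insert 51 → {55, 52, 51, 49, 48, 47}
remove-max → 55; now {52, 51, 49, 48, 47}
remove-max → 52; now {51, 49, 48, 47}

57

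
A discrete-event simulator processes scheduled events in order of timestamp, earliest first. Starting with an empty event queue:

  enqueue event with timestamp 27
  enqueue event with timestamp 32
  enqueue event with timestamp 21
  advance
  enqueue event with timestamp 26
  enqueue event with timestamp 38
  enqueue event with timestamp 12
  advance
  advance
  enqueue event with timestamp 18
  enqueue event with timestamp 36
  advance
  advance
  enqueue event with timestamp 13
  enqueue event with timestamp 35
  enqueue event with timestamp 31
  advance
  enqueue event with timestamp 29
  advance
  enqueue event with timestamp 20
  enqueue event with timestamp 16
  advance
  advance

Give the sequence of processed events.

insert 27 → {27}
insert 32 → {27, 32}
insert 21 → {21, 27, 32}
advance → 21; now {27, 32}
insert 26 → {26, 27, 32}
insert 38 → {26, 27, 32, 38}
insert 12 → {12, 26, 27, 32, 38}
advance → 12; now {26, 27, 32, 38}
advance → 26; now {27, 32, 38}
insert 18 → {18, 27, 32, 38}
insert 36 → {18, 27, 32, 36, 38}
advance → 18; now {27, 32, 36, 38}
advance → 27; now {32, 36, 38}
insert 13 → {13, 32, 36, 38}
insert 35 → {13, 32, 35, 36, 38}
insert 31 → {13, 31, 32, 35, 36, 38}
advance → 13; now {31, 32, 35, 36, 38}
insert 29 → {29, 31, 32, 35, 36, 38}
advance → 29; now {31, 32, 35, 36, 38}
insert 20 → {20, 31, 32, 35, 36, 38}
insert 16 → {16, 20, 31, 32, 35, 36, 38}
advance → 16; now {20, 31, 32, 35, 36, 38}
advance → 20; now {31, 32, 35, 36, 38}

21, 12, 26, 18, 27, 13, 29, 16, 20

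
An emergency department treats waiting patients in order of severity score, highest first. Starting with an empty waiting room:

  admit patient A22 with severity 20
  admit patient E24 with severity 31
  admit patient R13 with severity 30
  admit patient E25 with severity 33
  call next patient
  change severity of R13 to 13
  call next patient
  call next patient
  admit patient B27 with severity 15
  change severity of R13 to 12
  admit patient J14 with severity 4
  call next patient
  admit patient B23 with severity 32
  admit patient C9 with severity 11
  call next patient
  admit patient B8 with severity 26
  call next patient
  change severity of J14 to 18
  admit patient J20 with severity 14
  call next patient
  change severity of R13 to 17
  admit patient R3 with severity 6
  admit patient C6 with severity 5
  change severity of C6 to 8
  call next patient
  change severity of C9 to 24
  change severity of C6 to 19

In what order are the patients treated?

[E25, E24, A22, B27, B23, B8, J14, R13]

add A22 (severity 20) → {A22:20}
add E24 (severity 31) → {E24:31, A22:20}
add R13 (severity 30) → {E24:31, R13:30, A22:20}
add E25 (severity 33) → {E25:33, E24:31, R13:30, A22:20}
call next patient → E25; now {E24:31, R13:30, A22:20}
update R13 to severity 13 → {E24:31, A22:20, R13:13}
call next patient → E24; now {A22:20, R13:13}
call next patient → A22; now {R13:13}
add B27 (severity 15) → {B27:15, R13:13}
update R13 to severity 12 → {B27:15, R13:12}
add J14 (severity 4) → {B27:15, R13:12, J14:4}
call next patient → B27; now {R13:12, J14:4}
add B23 (severity 32) → {B23:32, R13:12, J14:4}
add C9 (severity 11) → {B23:32, R13:12, C9:11, J14:4}
call next patient → B23; now {R13:12, C9:11, J14:4}
add B8 (severity 26) → {B8:26, R13:12, C9:11, J14:4}
call next patient → B8; now {R13:12, C9:11, J14:4}
update J14 to severity 18 → {J14:18, R13:12, C9:11}
add J20 (severity 14) → {J14:18, J20:14, R13:12, C9:11}
call next patient → J14; now {J20:14, R13:12, C9:11}
update R13 to severity 17 → {R13:17, J20:14, C9:11}
add R3 (severity 6) → {R13:17, J20:14, C9:11, R3:6}
add C6 (severity 5) → {R13:17, J20:14, C9:11, R3:6, C6:5}
update C6 to severity 8 → {R13:17, J20:14, C9:11, C6:8, R3:6}
call next patient → R13; now {J20:14, C9:11, C6:8, R3:6}
update C9 to severity 24 → {C9:24, J20:14, C6:8, R3:6}
update C6 to severity 19 → {C9:24, C6:19, J20:14, R3:6}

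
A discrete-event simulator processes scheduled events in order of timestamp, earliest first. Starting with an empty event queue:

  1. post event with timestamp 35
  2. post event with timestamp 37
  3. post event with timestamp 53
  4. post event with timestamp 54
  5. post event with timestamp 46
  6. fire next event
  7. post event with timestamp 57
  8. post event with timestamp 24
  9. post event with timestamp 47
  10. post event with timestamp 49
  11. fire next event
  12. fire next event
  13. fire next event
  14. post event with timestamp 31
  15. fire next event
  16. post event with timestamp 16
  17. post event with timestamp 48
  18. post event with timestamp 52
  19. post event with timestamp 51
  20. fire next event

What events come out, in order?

insert 35 → {35}
insert 37 → {35, 37}
insert 53 → {35, 37, 53}
insert 54 → {35, 37, 53, 54}
insert 46 → {35, 37, 46, 53, 54}
fire next event → 35; now {37, 46, 53, 54}
insert 57 → {37, 46, 53, 54, 57}
insert 24 → {24, 37, 46, 53, 54, 57}
insert 47 → {24, 37, 46, 47, 53, 54, 57}
insert 49 → {24, 37, 46, 47, 49, 53, 54, 57}
fire next event → 24; now {37, 46, 47, 49, 53, 54, 57}
fire next event → 37; now {46, 47, 49, 53, 54, 57}
fire next event → 46; now {47, 49, 53, 54, 57}
insert 31 → {31, 47, 49, 53, 54, 57}
fire next event → 31; now {47, 49, 53, 54, 57}
insert 16 → {16, 47, 49, 53, 54, 57}
insert 48 → {16, 47, 48, 49, 53, 54, 57}
insert 52 → {16, 47, 48, 49, 52, 53, 54, 57}
insert 51 → {16, 47, 48, 49, 51, 52, 53, 54, 57}
fire next event → 16; now {47, 48, 49, 51, 52, 53, 54, 57}

[35, 24, 37, 46, 31, 16]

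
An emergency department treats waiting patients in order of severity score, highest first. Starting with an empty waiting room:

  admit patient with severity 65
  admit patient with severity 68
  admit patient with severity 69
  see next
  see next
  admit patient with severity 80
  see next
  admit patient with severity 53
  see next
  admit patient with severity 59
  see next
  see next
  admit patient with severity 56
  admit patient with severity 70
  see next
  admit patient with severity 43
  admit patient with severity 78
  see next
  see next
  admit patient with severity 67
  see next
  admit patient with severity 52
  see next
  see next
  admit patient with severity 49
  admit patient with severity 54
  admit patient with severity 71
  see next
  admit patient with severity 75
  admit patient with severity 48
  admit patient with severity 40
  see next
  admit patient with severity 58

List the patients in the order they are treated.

[69, 68, 80, 65, 59, 53, 70, 78, 56, 67, 52, 43, 71, 75]

insert 65 → {65}
insert 68 → {68, 65}
insert 69 → {69, 68, 65}
see next → 69; now {68, 65}
see next → 68; now {65}
insert 80 → {80, 65}
see next → 80; now {65}
insert 53 → {65, 53}
see next → 65; now {53}
insert 59 → {59, 53}
see next → 59; now {53}
see next → 53; now {}
insert 56 → {56}
insert 70 → {70, 56}
see next → 70; now {56}
insert 43 → {56, 43}
insert 78 → {78, 56, 43}
see next → 78; now {56, 43}
see next → 56; now {43}
insert 67 → {67, 43}
see next → 67; now {43}
insert 52 → {52, 43}
see next → 52; now {43}
see next → 43; now {}
insert 49 → {49}
insert 54 → {54, 49}
insert 71 → {71, 54, 49}
see next → 71; now {54, 49}
insert 75 → {75, 54, 49}
insert 48 → {75, 54, 49, 48}
insert 40 → {75, 54, 49, 48, 40}
see next → 75; now {54, 49, 48, 40}
insert 58 → {58, 54, 49, 48, 40}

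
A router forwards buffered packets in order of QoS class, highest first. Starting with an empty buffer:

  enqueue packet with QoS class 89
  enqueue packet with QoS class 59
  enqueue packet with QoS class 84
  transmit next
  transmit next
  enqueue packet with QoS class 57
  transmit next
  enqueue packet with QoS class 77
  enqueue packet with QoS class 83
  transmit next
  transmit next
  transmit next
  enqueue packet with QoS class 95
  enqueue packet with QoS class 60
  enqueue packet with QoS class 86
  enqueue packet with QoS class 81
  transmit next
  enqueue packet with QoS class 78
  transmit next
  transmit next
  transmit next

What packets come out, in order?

[89, 84, 59, 83, 77, 57, 95, 86, 81, 78]

insert 89 → {89}
insert 59 → {89, 59}
insert 84 → {89, 84, 59}
transmit next → 89; now {84, 59}
transmit next → 84; now {59}
insert 57 → {59, 57}
transmit next → 59; now {57}
insert 77 → {77, 57}
insert 83 → {83, 77, 57}
transmit next → 83; now {77, 57}
transmit next → 77; now {57}
transmit next → 57; now {}
insert 95 → {95}
insert 60 → {95, 60}
insert 86 → {95, 86, 60}
insert 81 → {95, 86, 81, 60}
transmit next → 95; now {86, 81, 60}
insert 78 → {86, 81, 78, 60}
transmit next → 86; now {81, 78, 60}
transmit next → 81; now {78, 60}
transmit next → 78; now {60}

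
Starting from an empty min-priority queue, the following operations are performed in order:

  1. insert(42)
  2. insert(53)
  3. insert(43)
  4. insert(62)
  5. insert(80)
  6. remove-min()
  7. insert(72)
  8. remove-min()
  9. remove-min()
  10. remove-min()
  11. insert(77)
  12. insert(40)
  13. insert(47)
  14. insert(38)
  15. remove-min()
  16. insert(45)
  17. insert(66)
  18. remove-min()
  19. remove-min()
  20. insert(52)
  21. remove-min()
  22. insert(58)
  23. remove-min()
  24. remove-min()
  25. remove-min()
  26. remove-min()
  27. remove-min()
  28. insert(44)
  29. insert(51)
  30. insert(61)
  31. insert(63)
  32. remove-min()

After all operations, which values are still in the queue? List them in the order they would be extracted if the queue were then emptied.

51 → 61 → 63 → 80

insert 42 → {42}
insert 53 → {42, 53}
insert 43 → {42, 43, 53}
insert 62 → {42, 43, 53, 62}
insert 80 → {42, 43, 53, 62, 80}
remove-min → 42; now {43, 53, 62, 80}
insert 72 → {43, 53, 62, 72, 80}
remove-min → 43; now {53, 62, 72, 80}
remove-min → 53; now {62, 72, 80}
remove-min → 62; now {72, 80}
insert 77 → {72, 77, 80}
insert 40 → {40, 72, 77, 80}
insert 47 → {40, 47, 72, 77, 80}
insert 38 → {38, 40, 47, 72, 77, 80}
remove-min → 38; now {40, 47, 72, 77, 80}
insert 45 → {40, 45, 47, 72, 77, 80}
insert 66 → {40, 45, 47, 66, 72, 77, 80}
remove-min → 40; now {45, 47, 66, 72, 77, 80}
remove-min → 45; now {47, 66, 72, 77, 80}
insert 52 → {47, 52, 66, 72, 77, 80}
remove-min → 47; now {52, 66, 72, 77, 80}
insert 58 → {52, 58, 66, 72, 77, 80}
remove-min → 52; now {58, 66, 72, 77, 80}
remove-min → 58; now {66, 72, 77, 80}
remove-min → 66; now {72, 77, 80}
remove-min → 72; now {77, 80}
remove-min → 77; now {80}
insert 44 → {44, 80}
insert 51 → {44, 51, 80}
insert 61 → {44, 51, 61, 80}
insert 63 → {44, 51, 61, 63, 80}
remove-min → 44; now {51, 61, 63, 80}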